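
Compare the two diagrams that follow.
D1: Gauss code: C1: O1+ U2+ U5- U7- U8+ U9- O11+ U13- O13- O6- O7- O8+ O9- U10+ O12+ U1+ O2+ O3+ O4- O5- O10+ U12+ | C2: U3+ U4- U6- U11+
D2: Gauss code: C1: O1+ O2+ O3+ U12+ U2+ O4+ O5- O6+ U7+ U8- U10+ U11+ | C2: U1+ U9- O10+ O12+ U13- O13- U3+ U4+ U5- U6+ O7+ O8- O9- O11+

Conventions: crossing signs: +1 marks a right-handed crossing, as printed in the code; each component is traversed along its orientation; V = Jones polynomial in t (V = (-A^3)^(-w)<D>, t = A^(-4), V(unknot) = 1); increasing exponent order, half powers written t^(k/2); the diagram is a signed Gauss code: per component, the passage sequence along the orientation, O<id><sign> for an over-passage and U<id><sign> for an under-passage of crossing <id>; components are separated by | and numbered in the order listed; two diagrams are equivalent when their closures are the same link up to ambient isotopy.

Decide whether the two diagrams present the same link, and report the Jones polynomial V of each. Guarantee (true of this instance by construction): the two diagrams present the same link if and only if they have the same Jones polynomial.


same link: no
V(D1) = -t^(1/2) - t^(3/2) - t^(5/2) + t^(9/2)  [13 crossings, <D> = -A^-15 + A^-7 + A^-3 + A, w = +1]
V(D2) = -t^(3/2) + t^(5/2) - 2t^(7/2) + 2t^(9/2) - 2t^(11/2) + t^(13/2) - t^(15/2)  (w +5, c 13, <D> = A^-15 - A^-11 + 2A^-7 - 2A^-3 + 2A - A^5 + A^9)
note: comparing 2 Jones polynomials yields 2 groups


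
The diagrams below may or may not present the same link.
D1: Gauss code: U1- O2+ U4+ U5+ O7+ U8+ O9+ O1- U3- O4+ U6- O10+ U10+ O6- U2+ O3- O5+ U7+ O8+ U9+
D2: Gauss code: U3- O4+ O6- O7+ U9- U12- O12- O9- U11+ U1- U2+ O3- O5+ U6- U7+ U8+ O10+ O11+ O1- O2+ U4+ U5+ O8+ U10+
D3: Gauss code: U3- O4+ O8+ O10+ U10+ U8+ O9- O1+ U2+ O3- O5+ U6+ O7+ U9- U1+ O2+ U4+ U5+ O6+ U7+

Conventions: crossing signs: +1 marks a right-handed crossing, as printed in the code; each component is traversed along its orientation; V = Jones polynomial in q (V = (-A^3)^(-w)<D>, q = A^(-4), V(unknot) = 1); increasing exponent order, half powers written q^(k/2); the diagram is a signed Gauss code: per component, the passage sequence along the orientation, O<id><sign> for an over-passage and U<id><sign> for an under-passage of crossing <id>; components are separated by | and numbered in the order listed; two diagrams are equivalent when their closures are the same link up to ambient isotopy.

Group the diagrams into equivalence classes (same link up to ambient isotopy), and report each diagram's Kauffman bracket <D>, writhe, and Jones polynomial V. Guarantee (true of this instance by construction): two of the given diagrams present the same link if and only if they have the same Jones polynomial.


classes: {D1, D2, D3}
V(D1) = q - q^2 + 2q^3 - q^4 + q^5 - q^6  [10 crossings, <D> = -A^-12 + A^-8 - A^-4 + 2 - A^4 + A^8, w = +4]
V(D2) = q - q^2 + 2q^3 - q^4 + q^5 - q^6  (w +2, c 12, <D> = -A^-18 + A^-14 - A^-10 + 2A^-6 - A^-2 + A^2)
D3 (bracket -A^-6 + A^-2 - A^2 + 2A^6 - A^10 + A^14; 10 crossings at w = +6): V = q - q^2 + 2q^3 - q^4 + q^5 - q^6
note: one V(q) for all 3 diagrams — one class (guaranteed)


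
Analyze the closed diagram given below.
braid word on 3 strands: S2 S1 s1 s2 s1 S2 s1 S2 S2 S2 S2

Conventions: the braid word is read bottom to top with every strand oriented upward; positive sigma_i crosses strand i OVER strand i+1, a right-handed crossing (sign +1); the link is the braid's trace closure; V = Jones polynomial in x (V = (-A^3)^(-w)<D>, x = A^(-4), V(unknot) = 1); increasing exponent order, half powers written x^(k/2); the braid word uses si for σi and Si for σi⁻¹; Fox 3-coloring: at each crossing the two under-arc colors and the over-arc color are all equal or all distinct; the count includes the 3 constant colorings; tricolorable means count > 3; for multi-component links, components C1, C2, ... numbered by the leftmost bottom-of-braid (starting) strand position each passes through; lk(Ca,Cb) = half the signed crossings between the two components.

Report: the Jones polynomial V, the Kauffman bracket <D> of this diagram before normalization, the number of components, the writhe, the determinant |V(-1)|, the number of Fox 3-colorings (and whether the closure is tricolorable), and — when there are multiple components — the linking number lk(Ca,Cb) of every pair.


Jones polynomial: V(x) = x^(-13/2) - 2x^(-11/2) + 2x^(-9/2) - 3x^(-7/2) + 2x^(-5/2) - 2x^(-3/2) + x^(-1/2) - x^(1/2)
<D> = A^-11 - A^-7 + 2A^-3 - 2A + 3A^5 - 2A^9 + 2A^13 - A^17; writhe -3
components 2, writhe -3 (11 crossings)
linking number lk(C1,C2) = -1
3-colorings: 3 of 3^11, det 14 — not tricolorable
note: span 7 respects span(V) <= c + mu - 1 = 12 for this 2-component diagram


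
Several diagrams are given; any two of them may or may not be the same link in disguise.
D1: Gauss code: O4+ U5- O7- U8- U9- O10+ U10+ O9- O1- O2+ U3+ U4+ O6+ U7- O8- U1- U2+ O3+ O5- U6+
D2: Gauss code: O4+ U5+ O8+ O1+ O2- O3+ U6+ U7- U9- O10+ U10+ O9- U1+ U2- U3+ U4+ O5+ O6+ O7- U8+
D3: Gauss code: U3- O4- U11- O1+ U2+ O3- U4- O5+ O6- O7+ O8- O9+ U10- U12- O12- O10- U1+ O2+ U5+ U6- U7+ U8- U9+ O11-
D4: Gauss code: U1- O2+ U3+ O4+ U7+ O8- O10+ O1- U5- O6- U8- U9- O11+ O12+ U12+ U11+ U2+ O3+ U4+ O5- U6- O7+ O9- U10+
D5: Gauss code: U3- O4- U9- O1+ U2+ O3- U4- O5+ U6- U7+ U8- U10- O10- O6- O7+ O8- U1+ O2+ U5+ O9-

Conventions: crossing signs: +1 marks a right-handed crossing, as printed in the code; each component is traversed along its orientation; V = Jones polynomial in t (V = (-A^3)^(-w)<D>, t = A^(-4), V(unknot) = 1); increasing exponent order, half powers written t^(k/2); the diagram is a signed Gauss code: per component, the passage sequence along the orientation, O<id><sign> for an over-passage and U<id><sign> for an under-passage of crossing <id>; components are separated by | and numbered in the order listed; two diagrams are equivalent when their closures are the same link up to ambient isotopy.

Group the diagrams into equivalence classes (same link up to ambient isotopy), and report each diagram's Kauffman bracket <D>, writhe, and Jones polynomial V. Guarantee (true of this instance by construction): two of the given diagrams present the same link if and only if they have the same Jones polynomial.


classes: {D1} | {D2} | {D3, D4, D5}
V(D1) = t^-2 - t^-1 + 1 - t + t^2  [10 crossings, <D> = A^-8 - A^-4 + 1 - A^4 + A^8, w = 0]
V(D2) = t + t^3 - t^4  (w +4, c 10, <D> = -A^-4 + 1 + A^8)
V(D3) = -t^-3 + 2t^-2 - 2t^-1 + 3 - 2t + 2t^2 - t^3  [12 crossings, <D> = -A^-18 + 2A^-14 - 2A^-10 + 3A^-6 - 2A^-2 + 2A^2 - A^6, w = -2]
V(D4) = -t^-3 + 2t^-2 - 2t^-1 + 3 - 2t + 2t^2 - t^3  [12 crossings, <D> = -A^-6 + 2A^-2 - 2A^2 + 3A^6 - 2A^10 + 2A^14 - A^18, w = +2]
V(D5) = -t^-3 + 2t^-2 - 2t^-1 + 3 - 2t + 2t^2 - t^3  [10 crossings, <D> = -A^-18 + 2A^-14 - 2A^-10 + 3A^-6 - 2A^-2 + 2A^2 - A^6, w = -2]
insight: V(t) takes 3 values over 5 diagrams, fixing the grouping


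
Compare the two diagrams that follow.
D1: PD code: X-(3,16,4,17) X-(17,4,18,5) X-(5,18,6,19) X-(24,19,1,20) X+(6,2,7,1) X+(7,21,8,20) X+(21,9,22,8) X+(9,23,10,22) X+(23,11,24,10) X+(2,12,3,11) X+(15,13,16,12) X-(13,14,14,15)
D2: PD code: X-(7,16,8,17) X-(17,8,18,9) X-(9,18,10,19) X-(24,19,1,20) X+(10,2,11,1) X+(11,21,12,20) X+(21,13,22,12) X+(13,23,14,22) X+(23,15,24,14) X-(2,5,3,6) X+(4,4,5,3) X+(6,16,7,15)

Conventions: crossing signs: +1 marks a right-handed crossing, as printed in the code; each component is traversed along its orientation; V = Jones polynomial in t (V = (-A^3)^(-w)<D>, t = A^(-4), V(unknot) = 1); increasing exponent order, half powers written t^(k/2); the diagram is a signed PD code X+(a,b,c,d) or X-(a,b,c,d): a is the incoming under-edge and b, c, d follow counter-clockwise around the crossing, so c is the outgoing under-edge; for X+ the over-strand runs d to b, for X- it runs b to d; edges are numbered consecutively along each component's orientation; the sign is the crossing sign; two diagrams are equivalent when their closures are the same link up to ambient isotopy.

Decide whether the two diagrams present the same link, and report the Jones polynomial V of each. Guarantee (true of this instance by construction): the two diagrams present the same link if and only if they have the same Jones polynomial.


same link: yes
V(D1) = t^-1 - 1 + 2t - 2t^2 + 2t^3 - 2t^4 + t^5  [12 crossings, <D> = A^-14 - 2A^-10 + 2A^-6 - 2A^-2 + 2A^2 - A^6 + A^10, w = +2]
D2 (bracket A^-14 - 2A^-10 + 2A^-6 - 2A^-2 + 2A^2 - A^6 + A^10; 12 crossings at w = +2): V = t^-1 - 1 + 2t - 2t^2 + 2t^3 - 2t^4 + t^5
note: all 2 diagrams share one V(t), hence one class


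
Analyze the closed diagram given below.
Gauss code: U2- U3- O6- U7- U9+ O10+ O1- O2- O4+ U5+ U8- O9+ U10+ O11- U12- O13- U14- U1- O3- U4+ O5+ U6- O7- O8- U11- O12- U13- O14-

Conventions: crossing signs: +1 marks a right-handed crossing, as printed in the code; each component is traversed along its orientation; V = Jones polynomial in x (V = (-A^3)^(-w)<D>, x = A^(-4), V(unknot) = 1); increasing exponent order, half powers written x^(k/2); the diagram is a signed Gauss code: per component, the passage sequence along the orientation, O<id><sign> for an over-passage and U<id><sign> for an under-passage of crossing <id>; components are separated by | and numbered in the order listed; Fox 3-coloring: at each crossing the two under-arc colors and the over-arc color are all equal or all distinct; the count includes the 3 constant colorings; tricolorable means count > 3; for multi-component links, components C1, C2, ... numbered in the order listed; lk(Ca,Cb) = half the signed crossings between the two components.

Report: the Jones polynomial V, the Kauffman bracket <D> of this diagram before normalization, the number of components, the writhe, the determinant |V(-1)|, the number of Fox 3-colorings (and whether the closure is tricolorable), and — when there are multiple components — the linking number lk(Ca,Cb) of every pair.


Jones polynomial: V(x) = -x^-11 + 2x^-10 - 4x^-9 + 6x^-8 - 8x^-7 + 9x^-6 - 8x^-5 + 7x^-4 - 4x^-3 + 3x^-2 - x^-1
<D> = -A^-14 + 3A^-10 - 4A^-6 + 7A^-2 - 8A^2 + 9A^6 - 8A^10 + 6A^14 - 4A^18 + 2A^22 - A^26; writhe -6
components 1, writhe -6 (14 crossings)
3-colorings: 3 of 3^14, det 53 — not tricolorable
note: |V(-1)| = 53: so not tricolorable, since 3 does not divide 53


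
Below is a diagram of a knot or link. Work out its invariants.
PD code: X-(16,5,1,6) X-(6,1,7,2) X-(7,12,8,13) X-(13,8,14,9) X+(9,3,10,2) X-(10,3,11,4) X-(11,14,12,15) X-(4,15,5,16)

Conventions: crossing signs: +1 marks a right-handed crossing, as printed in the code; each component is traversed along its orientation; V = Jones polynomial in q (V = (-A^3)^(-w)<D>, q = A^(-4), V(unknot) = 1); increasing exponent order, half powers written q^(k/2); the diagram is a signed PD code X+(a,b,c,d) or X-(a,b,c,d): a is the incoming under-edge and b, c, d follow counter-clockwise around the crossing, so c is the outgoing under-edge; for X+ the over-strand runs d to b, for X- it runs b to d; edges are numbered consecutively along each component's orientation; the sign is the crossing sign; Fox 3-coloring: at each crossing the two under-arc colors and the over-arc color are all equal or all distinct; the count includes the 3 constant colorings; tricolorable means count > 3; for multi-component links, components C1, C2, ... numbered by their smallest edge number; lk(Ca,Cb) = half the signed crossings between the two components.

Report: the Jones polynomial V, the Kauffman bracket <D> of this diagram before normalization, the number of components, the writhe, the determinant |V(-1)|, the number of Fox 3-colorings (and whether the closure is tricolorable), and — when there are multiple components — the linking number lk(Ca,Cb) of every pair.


Jones polynomial: V(q) = q^-8 - 2q^-7 + q^-6 - 2q^-5 + 2q^-4 + q^-2
<D> = A^-10 + 2A^-2 - 2A^2 + A^6 - 2A^10 + A^14; writhe -6
components 1, writhe -6 (8 crossings)
3-colorings: 27 of 3^8, det 9 — tricolorable
note: V spans 6 powers of q: at least 6 crossings in any diagram


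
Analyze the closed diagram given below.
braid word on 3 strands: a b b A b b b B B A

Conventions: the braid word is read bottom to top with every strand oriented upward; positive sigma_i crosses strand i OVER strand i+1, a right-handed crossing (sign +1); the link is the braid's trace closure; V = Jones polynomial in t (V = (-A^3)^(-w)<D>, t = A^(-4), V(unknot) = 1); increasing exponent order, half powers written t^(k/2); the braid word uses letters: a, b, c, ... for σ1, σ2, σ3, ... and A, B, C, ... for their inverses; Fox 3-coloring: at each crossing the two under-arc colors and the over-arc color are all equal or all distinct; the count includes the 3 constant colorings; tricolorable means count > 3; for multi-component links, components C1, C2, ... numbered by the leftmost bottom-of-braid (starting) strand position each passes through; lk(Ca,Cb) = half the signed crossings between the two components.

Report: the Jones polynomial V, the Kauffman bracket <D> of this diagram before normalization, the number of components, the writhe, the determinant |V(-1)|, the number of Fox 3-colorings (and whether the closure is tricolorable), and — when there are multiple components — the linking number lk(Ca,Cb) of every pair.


V(t) = t + t^3 - t^4
bracket: -A^-10 + A^-6 + A^2, w = +2
1 component, writhe +2, over 10 crossings
det 3, colorings 9 of 3^10 — tricolorable
observation: the span of V is 3, forcing >= 3 crossings in any diagram


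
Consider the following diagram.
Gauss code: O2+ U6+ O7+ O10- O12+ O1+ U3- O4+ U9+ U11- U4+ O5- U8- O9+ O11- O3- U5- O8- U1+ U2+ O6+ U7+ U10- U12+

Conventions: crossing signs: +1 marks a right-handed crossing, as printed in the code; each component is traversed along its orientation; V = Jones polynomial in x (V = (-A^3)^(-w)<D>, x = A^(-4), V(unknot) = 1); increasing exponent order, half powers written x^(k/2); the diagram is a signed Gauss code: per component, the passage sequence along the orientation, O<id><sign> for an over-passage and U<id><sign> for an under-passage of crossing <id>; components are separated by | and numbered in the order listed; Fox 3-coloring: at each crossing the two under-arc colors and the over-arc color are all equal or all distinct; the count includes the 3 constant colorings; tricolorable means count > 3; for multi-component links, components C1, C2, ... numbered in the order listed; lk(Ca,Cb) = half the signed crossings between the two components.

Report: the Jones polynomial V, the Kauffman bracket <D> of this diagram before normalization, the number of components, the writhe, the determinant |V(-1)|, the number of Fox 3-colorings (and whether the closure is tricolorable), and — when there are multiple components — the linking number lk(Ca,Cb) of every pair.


V(x) = -x^-3 + x^-2 - x^-1 + 3 - x + x^2 - x^3
bracket: -A^-6 + A^-2 - A^2 + 3A^6 - A^10 + A^14 - A^18, w = +2
1 component, writhe +2, over 12 crossings
det 9, colorings 27 of 3^12 — tricolorable
observation: V is palindromic (span 6, det 9): x -> 1/x fixes it; necessary, not sufficient, for amphichirality


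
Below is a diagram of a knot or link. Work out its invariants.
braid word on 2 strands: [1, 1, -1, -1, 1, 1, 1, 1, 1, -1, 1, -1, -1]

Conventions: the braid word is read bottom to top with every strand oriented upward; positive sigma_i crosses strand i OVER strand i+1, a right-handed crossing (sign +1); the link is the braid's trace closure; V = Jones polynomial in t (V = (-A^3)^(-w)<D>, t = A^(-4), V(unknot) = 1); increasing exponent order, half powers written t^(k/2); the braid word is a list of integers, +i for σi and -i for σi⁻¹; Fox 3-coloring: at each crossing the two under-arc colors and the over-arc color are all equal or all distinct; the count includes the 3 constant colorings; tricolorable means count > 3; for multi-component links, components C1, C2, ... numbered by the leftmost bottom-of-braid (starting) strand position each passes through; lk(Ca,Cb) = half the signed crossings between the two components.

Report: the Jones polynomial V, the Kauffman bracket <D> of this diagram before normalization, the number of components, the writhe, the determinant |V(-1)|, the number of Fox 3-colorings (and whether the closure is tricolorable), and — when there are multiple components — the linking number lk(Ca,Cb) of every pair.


V(t) = t + t^3 - t^4
bracket: A^-7 - A^-3 - A^5, w = +3
1 component, writhe +3, over 13 crossings
det 3, colorings 9 of 3^13 — tricolorable
observation: the span of V is 3, forcing >= 3 crossings in any diagram


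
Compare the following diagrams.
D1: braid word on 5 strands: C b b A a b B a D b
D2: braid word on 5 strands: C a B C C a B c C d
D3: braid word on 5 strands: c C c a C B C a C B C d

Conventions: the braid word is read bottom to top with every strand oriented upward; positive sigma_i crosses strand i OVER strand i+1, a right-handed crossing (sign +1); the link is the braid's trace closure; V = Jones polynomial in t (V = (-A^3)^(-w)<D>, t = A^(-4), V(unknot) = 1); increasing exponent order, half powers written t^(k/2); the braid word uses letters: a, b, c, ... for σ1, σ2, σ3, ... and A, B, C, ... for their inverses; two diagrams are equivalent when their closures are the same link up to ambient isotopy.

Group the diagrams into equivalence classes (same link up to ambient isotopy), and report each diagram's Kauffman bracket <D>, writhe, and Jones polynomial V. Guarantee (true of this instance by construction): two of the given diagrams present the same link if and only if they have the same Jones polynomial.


equivalence classes: {D1} | {D2, D3}
D1 (bracket -A^-10 + A^-6 + A^2; 10 crossings at w = +2): V = t + t^3 - t^4
D2 (bracket A^-10 - A^-6 + 2A^-2 - 2A^2 + 2A^6 - 2A^10 + A^14; 10 crossings at w = -2): V = t^-5 - 2t^-4 + 2t^-3 - 2t^-2 + 2t^-1 - 1 + t
V(D3) = t^-5 - 2t^-4 + 2t^-3 - 2t^-2 + 2t^-1 - 1 + t  [12 crossings, <D> = A^-10 - A^-6 + 2A^-2 - 2A^2 + 2A^6 - 2A^10 + A^14, w = -2]
key observation: V(t) takes 2 values over 3 diagrams, fixing the grouping


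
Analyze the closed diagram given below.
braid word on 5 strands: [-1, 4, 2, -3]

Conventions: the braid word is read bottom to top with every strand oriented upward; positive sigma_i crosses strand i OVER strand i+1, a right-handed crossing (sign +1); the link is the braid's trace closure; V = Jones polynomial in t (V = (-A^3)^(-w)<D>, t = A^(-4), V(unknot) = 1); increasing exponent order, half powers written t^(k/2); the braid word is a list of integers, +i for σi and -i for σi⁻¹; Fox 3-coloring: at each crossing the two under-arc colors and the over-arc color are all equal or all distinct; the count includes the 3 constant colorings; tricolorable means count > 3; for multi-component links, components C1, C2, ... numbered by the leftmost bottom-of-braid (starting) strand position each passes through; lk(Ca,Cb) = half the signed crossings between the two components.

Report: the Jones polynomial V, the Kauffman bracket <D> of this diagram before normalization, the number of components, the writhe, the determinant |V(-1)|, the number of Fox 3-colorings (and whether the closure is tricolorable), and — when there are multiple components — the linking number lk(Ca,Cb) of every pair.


V = 1
<D> = 1 (w = 0)
1 component over 4 crossings, w = 0
3 Fox colorings among 3^4, |V(-1)| = 1: not tricolorable
why: w = 0 shifts under R1 moves; the (-A^3)^(0) factor cancels that in V


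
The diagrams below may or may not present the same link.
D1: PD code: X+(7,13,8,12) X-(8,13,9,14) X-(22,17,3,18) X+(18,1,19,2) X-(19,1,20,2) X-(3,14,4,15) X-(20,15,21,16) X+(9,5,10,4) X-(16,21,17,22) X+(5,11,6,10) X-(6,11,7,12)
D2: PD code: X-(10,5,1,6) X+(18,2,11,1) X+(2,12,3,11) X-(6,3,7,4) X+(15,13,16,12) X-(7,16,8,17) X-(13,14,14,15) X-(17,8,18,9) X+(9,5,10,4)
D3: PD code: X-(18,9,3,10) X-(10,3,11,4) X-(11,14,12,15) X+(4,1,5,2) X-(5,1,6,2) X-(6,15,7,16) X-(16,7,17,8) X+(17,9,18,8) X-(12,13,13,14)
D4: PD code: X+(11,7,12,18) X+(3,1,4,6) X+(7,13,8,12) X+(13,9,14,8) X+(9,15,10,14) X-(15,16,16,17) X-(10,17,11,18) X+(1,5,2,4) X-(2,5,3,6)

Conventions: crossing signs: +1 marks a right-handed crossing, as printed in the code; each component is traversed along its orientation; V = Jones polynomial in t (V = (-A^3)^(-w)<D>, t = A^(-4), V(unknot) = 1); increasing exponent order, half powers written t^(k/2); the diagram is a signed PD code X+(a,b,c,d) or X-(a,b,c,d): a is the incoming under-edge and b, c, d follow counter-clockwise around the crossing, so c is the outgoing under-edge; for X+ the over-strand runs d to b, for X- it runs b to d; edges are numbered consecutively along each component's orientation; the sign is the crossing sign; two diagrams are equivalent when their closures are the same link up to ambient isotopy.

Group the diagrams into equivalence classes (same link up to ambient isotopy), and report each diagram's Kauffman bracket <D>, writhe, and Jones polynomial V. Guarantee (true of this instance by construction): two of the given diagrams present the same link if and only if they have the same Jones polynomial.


grouping into links: {D1, D3} | {D2} | {D4}
V(D1) = t^(-9/2) - t^(-5/2) - t^(-3/2) - t^(-1/2)  (w -3, c 11, <D> = A^-7 + A^-3 + A - A^9)
V(D2) = -t^(-1/2) - t^(1/2)  (w -1, c 9, <D> = A^-5 + A^-1)
V(D3) = t^(-9/2) - t^(-5/2) - t^(-3/2) - t^(-1/2)  (w -5, c 9, <D> = A^-13 + A^-9 + A^-5 - A^3)
V(D4) = -t^(1/2) - t^(3/2) - t^(5/2) + t^(9/2)  [9 crossings, <D> = -A^-9 + A^-1 + A^3 + A^7, w = +3]
why: 3 values of V(t) split the 4 diagrams


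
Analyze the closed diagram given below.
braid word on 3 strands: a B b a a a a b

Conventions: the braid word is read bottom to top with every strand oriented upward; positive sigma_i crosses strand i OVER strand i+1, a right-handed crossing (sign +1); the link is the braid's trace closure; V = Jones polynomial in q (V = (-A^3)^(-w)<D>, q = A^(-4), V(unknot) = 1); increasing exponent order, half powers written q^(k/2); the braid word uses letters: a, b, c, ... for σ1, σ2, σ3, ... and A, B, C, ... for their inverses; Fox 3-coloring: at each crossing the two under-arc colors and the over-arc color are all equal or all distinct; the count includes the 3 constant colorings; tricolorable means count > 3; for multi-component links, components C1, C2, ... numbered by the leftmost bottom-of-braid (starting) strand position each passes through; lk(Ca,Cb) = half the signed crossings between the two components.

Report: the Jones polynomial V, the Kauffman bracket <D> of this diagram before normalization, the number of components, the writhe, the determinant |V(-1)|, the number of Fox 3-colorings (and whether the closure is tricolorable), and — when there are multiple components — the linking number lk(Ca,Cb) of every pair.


V = q^2 + q^4 - q^5 + q^6 - q^7
<D> = -A^-10 + A^-6 - A^-2 + A^2 + A^10 (w = +6)
1 component over 8 crossings, w = +6
3 Fox colorings among 3^8, |V(-1)| = 5: not tricolorable
why: w = +6 (over 8 crossings) is diagram-only; (-A^3)^(-6) removes it from V


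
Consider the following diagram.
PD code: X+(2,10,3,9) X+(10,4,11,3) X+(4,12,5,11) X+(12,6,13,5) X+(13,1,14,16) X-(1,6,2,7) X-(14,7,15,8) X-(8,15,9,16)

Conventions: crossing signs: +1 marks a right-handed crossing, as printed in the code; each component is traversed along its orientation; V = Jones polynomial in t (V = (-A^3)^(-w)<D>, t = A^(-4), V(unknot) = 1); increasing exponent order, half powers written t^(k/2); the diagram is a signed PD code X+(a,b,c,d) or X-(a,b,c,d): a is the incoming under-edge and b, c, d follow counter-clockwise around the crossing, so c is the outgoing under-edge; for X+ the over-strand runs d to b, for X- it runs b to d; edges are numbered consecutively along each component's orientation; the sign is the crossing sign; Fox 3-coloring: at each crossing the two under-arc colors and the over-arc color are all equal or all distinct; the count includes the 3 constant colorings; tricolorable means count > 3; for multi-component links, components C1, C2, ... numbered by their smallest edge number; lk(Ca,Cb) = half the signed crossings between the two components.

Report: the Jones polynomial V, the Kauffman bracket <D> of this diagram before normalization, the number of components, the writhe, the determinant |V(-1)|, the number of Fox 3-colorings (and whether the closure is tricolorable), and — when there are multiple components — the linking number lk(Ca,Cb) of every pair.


V = t^-1 - 1 + 2t - 2t^2 + 2t^3 - 2t^4 + t^5
<D> = A^-14 - 2A^-10 + 2A^-6 - 2A^-2 + 2A^2 - A^6 + A^10 (w = +2)
1 component over 8 crossings, w = +2
3 Fox colorings among 3^8, |V(-1)| = 11: not tricolorable
why: the span of V is 6, forcing >= 6 crossings in any diagram


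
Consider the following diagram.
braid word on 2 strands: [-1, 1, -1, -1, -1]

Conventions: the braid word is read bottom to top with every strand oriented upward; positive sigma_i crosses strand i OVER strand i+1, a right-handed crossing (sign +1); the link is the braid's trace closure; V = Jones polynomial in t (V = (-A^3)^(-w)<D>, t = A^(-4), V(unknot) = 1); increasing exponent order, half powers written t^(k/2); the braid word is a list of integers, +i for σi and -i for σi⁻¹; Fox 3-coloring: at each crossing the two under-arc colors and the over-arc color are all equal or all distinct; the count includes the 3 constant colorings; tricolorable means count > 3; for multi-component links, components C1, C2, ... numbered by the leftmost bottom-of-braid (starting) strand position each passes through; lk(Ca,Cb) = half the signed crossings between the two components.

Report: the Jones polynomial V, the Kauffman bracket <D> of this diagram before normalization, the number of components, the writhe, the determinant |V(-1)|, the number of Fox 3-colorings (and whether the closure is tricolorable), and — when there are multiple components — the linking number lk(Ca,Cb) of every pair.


V(t) = -t^-4 + t^-3 + t^-1
bracket: -A^-5 - A^3 + A^7, w = -3
1 component, writhe -3, over 5 crossings
det 3, colorings 9 of 3^5 — tricolorable
observation: det 3 = |V(-1)|; divisible by 3, so tricolorable


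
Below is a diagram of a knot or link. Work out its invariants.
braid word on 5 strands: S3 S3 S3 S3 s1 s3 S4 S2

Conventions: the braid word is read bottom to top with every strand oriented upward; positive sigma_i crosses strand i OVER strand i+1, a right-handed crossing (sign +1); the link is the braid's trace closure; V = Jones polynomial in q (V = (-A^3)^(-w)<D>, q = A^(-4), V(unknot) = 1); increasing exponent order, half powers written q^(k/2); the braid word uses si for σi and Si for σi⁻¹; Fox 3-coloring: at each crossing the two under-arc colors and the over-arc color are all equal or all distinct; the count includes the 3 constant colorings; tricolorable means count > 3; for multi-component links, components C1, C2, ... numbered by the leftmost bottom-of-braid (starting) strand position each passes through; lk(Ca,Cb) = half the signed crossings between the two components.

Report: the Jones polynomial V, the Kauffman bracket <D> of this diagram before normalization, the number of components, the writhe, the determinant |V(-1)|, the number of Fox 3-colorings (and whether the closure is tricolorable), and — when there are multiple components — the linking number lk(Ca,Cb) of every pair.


V = -q^-4 + q^-3 + q^-1
<D> = A^-8 + 1 - A^4 (w = -4)
1 component over 8 crossings, w = -4
9 Fox colorings among 3^8, |V(-1)| = 3: tricolorable
why: w = -4 shifts under R1 moves; the (-A^3)^(4) factor cancels that in V


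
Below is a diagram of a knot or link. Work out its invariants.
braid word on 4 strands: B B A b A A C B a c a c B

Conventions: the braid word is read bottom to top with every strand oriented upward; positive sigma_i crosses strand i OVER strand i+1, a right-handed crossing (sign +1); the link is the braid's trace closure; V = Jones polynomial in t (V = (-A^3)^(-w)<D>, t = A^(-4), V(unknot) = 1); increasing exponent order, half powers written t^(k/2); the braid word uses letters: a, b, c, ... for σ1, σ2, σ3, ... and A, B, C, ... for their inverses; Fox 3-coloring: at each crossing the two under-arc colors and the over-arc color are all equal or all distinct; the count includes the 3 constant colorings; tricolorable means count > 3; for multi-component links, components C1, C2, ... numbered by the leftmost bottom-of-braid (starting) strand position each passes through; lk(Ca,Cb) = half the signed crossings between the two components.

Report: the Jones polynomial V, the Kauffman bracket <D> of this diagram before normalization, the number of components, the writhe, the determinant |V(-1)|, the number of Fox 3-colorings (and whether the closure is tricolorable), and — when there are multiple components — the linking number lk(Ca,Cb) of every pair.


V(t) = -t^-6 + 2t^-5 - 4t^-4 + 5t^-3 - 4t^-2 + 5t^-1 - 3 + 2t - t^2
bracket: A^-17 - 2A^-13 + 3A^-9 - 5A^-5 + 4A^-1 - 5A^3 + 4A^7 - 2A^11 + A^15, w = -3
1 component, writhe -3, over 13 crossings
det 27, colorings 9 of 3^13 — tricolorable
observation: the span of V is 8, forcing >= 8 crossings in any diagram


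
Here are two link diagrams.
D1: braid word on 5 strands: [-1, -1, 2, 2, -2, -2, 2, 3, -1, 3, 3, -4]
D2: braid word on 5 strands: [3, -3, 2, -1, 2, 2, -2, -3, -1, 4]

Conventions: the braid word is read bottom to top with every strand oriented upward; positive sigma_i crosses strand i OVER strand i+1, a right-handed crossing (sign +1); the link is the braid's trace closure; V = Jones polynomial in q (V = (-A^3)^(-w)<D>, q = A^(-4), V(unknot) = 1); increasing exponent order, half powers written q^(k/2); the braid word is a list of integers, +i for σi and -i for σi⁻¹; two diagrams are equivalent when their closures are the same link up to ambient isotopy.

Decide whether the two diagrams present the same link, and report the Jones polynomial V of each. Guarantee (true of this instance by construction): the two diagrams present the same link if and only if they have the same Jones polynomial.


equivalent: no
D1 (bracket -A^-12 + A^-8 - A^-4 + 3 - A^4 + A^8 - A^12; 12 crossings at w = 0): V = -q^-3 + q^-2 - q^-1 + 3 - q + q^2 - q^3
D2 (bracket A^-8 - A^-4 + 1 - A^4 + A^8; 10 crossings at w = 0): V = q^-2 - q^-1 + 1 - q + q^2
key observation: 2 values of V(q) split the 2 diagrams


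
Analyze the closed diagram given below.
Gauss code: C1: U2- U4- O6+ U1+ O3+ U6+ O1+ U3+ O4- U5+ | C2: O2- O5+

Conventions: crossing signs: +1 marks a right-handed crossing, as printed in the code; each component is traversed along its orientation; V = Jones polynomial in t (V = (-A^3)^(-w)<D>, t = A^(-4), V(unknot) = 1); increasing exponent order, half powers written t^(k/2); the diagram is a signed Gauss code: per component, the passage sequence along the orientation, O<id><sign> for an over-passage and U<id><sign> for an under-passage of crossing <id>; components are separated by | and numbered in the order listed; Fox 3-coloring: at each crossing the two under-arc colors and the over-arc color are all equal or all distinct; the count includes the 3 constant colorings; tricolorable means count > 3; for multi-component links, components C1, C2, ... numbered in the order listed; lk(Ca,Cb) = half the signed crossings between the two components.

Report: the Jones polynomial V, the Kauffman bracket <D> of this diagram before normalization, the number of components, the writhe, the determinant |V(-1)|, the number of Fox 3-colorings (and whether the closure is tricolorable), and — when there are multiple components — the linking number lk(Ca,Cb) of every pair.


V = -t^(1/2) - t^(3/2) - t^(5/2) + t^(9/2)
<D> = A^-12 - A^-4 - 1 - A^4 (w = +2)
2 components over 6 crossings, w = +2
lk(C1,C2): 0
27 Fox colorings among 3^7, |V(-1)| = 0: tricolorable
why: det 0 = |V(-1)|; divisible by 3, so tricolorable


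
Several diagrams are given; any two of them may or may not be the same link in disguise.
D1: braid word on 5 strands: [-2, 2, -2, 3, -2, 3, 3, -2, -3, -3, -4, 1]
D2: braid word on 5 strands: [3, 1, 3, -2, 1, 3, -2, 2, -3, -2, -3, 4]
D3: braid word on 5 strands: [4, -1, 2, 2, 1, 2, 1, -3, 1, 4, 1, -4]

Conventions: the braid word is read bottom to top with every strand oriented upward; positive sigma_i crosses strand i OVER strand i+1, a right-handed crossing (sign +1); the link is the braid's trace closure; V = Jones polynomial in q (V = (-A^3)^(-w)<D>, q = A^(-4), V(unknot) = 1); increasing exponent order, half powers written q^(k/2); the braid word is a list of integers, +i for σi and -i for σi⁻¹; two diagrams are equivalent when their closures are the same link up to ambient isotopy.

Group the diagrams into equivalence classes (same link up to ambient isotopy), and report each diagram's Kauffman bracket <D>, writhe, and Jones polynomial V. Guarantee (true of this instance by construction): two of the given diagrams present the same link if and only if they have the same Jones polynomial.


classes: {D1} | {D2} | {D3}
V(D1) = -q^-5 + q^-4 - q^-3 + 2q^-2 - q^-1 + 2 - q  [12 crossings, <D> = -A^-10 + 2A^-6 - A^-2 + 2A^2 - A^6 + A^10 - A^14, w = -2]
V(D2) = q^-2 - q^-1 + 1 - q + q^2  [12 crossings, <D> = A^-2 - A^2 + A^6 - A^10 + A^14, w = +2]
V(D3) = q^2 + q^4 - q^5 + q^6 - q^7  (w +6, c 12, <D> = -A^-10 + A^-6 - A^-2 + A^2 + A^10)
insight: comparing 3 Jones polynomials yields 3 groups


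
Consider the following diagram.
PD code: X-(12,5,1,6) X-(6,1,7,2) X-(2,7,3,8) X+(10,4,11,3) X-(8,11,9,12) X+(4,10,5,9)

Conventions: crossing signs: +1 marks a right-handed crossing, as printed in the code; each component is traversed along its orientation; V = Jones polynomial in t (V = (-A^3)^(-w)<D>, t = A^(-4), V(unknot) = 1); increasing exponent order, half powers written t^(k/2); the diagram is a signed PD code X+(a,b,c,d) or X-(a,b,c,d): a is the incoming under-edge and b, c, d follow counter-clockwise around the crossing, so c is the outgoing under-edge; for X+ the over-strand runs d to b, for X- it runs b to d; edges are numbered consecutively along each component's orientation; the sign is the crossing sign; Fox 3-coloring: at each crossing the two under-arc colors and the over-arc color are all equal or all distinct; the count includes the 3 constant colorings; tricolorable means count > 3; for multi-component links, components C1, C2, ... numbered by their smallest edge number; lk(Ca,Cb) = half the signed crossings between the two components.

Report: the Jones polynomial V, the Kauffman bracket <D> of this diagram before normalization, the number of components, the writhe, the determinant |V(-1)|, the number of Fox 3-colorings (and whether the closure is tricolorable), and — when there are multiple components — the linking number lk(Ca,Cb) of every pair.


Jones polynomial: V(t) = t^-5 - 2t^-4 + 2t^-3 - 2t^-2 + 2t^-1 - 1 + t
<D> = A^-10 - A^-6 + 2A^-2 - 2A^2 + 2A^6 - 2A^10 + A^14; writhe -2
components 1, writhe -2 (6 crossings)
3-colorings: 3 of 3^6, det 11 — not tricolorable
note: det 11 = |V(-1)|; not divisible by 3, so not tricolorable


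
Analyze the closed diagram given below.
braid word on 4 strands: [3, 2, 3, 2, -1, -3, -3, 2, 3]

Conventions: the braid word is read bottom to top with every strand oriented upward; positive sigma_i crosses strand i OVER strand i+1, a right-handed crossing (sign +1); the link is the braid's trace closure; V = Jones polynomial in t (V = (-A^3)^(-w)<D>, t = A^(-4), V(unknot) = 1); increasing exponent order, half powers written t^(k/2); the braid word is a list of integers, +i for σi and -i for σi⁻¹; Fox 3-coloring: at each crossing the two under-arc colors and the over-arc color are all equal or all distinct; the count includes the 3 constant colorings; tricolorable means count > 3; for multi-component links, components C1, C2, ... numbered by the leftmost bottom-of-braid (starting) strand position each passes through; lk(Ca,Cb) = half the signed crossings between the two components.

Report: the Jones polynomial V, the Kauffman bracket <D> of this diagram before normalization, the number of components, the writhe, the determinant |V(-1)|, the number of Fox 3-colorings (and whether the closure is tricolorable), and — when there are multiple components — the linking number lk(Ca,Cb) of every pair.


Jones polynomial: V(t) = t - t^2 + 2t^3 - t^4 + t^5 - t^6
<D> = A^-15 - A^-11 + A^-7 - 2A^-3 + A - A^5; writhe +3
components 1, writhe +3 (9 crossings)
3-colorings: 3 of 3^9, det 7 — not tricolorable
note: the span of V is 5, forcing >= 5 crossings in any diagram


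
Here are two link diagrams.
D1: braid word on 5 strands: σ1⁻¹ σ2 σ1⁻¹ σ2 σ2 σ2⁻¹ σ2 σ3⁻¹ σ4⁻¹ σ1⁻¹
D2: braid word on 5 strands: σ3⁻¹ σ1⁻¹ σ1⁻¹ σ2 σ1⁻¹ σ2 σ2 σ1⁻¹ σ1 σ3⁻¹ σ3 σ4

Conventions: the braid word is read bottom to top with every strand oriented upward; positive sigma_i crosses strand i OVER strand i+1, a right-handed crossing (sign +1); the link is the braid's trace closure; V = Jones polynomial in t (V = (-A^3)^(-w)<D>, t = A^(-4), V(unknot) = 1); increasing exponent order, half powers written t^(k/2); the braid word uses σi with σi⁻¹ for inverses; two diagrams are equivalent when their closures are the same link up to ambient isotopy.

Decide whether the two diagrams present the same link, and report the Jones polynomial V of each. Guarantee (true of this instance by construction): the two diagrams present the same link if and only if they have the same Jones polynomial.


equivalent: yes
V(D1) = -t^-3 + 2t^-2 - 2t^-1 + 3 - 2t + 2t^2 - t^3  (w -2, c 10, <D> = -A^-18 + 2A^-14 - 2A^-10 + 3A^-6 - 2A^-2 + 2A^2 - A^6)
V(D2) = -t^-3 + 2t^-2 - 2t^-1 + 3 - 2t + 2t^2 - t^3  (w 0, c 12, <D> = -A^-12 + 2A^-8 - 2A^-4 + 3 - 2A^4 + 2A^8 - A^12)
why: D2 (12 crossings) and D1 (10) are Markov-related braid presentations


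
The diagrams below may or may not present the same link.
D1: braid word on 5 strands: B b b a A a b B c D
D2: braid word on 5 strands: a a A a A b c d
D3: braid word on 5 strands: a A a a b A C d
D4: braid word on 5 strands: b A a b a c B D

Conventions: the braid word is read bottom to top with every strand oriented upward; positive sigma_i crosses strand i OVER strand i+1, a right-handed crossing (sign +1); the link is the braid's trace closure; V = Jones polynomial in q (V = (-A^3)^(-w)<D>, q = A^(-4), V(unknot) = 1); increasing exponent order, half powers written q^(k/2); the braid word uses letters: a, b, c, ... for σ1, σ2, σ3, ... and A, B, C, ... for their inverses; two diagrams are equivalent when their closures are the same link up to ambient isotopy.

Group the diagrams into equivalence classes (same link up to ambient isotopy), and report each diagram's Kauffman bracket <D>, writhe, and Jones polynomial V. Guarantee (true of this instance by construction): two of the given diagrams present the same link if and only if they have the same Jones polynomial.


grouping into links: {D1, D2, D3, D4}
V(D1) = 1  (w +2, c 10, <D> = A^6)
D2 (bracket A^12; 8 crossings at w = +4): V = 1
V(D3) = 1  (w +2, c 8, <D> = A^6)
V(D4) = 1  (w +2, c 8, <D> = A^6)
why: all 4 diagrams share one V(q), hence one class


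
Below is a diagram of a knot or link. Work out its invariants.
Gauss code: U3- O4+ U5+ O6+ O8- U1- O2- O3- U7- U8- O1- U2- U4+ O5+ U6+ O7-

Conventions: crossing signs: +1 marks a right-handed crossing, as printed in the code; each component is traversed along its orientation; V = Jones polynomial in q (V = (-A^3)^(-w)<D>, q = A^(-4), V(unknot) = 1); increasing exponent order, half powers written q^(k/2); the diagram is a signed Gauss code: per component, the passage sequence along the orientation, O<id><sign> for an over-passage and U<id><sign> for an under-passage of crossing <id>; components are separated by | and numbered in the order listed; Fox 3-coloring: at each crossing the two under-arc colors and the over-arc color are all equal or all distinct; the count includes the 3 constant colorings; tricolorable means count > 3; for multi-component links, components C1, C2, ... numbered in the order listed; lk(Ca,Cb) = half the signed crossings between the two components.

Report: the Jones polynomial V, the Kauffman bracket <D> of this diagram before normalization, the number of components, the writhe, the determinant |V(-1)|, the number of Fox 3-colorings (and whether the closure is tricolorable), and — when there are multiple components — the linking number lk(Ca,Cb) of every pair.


Jones polynomial: V(q) = -q^-5 + q^-4 - q^-3 + 2q^-2 - q^-1 + 2 - q
<D> = -A^-10 + 2A^-6 - A^-2 + 2A^2 - A^6 + A^10 - A^14; writhe -2
components 1, writhe -2 (8 crossings)
3-colorings: 9 of 3^8, det 9 — tricolorable
note: w = -2 (over 8 crossings) is diagram-only; (-A^3)^(2) removes it from V
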